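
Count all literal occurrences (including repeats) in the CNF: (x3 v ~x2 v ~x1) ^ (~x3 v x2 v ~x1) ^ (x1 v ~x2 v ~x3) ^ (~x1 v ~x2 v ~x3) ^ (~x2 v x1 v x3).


Clause lengths: 3, 3, 3, 3, 3.
Sum = 3 + 3 + 3 + 3 + 3 = 15.

15


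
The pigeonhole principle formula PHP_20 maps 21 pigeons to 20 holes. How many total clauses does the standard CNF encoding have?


The PHP encoding has two parts:
1) At-least-one-hole clauses: 21 (one per pigeon, each with 20 literals).
2) At-most-one-pigeon-per-hole clauses: 20 holes * C(21,2) = 20 * 210 = 4200.
Total clauses = 21 + 4200 = 4221.

4221


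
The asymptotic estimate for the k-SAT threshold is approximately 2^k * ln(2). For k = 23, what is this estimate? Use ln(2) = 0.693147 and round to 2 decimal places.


Using the asymptotic formula: threshold ~ 2^k * ln(2).
2^23 = 8388608.
8388608 * 0.693147 = 5814538.47.

5814538.47


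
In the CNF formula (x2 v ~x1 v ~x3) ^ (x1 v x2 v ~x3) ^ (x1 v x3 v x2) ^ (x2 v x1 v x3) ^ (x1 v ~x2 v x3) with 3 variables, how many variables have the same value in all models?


Find all satisfying assignments: 4 model(s).
Check which variables have the same value in every model.
No variable is fixed across all models.
Backbone size = 0.

0


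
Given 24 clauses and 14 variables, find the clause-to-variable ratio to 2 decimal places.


Clause-to-variable ratio = clauses / variables.
24 / 14 = 1.71.

1.71


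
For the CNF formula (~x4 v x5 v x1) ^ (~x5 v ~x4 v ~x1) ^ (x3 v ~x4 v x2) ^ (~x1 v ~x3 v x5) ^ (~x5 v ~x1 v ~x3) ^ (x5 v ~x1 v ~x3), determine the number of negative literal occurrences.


Scan each clause for negated literals.
Clause 1: 1 negative; Clause 2: 3 negative; Clause 3: 1 negative; Clause 4: 2 negative; Clause 5: 3 negative; Clause 6: 2 negative.
Total negative literal occurrences = 12.

12


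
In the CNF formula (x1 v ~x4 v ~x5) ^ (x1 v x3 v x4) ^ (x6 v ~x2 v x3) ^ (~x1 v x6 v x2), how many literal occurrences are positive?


Scan each clause for unnegated literals.
Clause 1: 1 positive; Clause 2: 3 positive; Clause 3: 2 positive; Clause 4: 2 positive.
Total positive literal occurrences = 8.

8


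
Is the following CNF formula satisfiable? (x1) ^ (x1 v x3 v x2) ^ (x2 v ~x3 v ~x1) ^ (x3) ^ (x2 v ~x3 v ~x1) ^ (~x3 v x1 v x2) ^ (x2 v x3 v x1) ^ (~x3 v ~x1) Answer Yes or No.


Check all 8 possible truth assignments.
Number of satisfying assignments found: 0.
The formula is unsatisfiable.

No


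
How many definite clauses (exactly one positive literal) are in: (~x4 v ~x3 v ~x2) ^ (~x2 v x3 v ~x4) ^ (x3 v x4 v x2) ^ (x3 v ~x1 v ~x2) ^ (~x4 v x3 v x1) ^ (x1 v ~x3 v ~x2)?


A definite clause has exactly one positive literal.
Clause 1: 0 positive -> not definite
Clause 2: 1 positive -> definite
Clause 3: 3 positive -> not definite
Clause 4: 1 positive -> definite
Clause 5: 2 positive -> not definite
Clause 6: 1 positive -> definite
Definite clause count = 3.

3


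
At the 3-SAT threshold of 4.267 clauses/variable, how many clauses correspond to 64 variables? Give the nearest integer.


The 3-SAT phase transition occurs at approximately 4.267 clauses per variable.
m = 4.267 * 64 = 273.088.
Rounded to nearest integer: 273.

273


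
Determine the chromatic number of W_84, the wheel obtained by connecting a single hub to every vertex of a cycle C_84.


W_84 consists of the cycle C_84 together with a hub vertex adjacent to every cycle vertex.
The cycle C_84 needs 2 colors (even cycle -> 2).
The hub is adjacent to every cycle vertex, so it must receive a new color distinct from all of them.
Chromatic number = 2 + 1 = 3.

3


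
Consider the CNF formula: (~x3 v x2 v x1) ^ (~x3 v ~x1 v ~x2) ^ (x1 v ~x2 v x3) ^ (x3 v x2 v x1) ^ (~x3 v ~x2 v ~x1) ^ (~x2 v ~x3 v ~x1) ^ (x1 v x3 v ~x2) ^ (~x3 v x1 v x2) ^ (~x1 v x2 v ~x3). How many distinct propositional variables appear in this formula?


Identify each distinct variable in the formula.
Variables found: x1, x2, x3.
Total distinct variables = 3.

3


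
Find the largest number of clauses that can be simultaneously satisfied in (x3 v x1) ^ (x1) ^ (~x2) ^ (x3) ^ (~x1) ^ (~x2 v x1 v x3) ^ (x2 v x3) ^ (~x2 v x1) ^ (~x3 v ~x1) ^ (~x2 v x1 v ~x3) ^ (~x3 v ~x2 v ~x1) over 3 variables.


Enumerate all 8 truth assignments.
For each, count how many of the 11 clauses are satisfied.
The formula is not fully satisfiable, so the maximum is below 11.
Maximum simultaneously satisfiable clauses = 10.

10


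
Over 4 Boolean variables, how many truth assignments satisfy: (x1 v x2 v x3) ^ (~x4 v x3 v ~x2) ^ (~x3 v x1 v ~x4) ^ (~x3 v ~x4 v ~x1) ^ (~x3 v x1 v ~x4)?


Enumerate all 16 truth assignments over 4 variables.
Test each against every clause.
Satisfying assignments found: 8.

8


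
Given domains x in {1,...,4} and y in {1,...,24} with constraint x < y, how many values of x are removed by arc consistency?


For the constraint x < y, x needs a supporting value in y's domain.
x can be at most 23 (one less than y's maximum).
Valid x values from domain: 4 out of 4.
Pruned = 4 - 4 = 0.

0


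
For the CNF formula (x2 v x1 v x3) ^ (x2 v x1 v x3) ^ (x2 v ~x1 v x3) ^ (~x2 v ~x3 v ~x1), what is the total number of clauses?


Each group enclosed in parentheses joined by ^ is one clause.
Counting the conjuncts: 4 clauses.

4


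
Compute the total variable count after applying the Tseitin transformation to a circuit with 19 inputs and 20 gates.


The Tseitin transformation introduces one auxiliary variable per gate.
Total variables = inputs + gates = 19 + 20 = 39.

39


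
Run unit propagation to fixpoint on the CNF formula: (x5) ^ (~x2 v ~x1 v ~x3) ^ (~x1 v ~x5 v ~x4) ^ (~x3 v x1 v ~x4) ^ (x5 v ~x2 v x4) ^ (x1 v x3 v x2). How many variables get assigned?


Unit propagation repeatedly assigns the literal in any unit clause, then simplifies.
Assignments in order: x5 = T.
No further unit clauses remain.
Total variables assigned = 1.

1


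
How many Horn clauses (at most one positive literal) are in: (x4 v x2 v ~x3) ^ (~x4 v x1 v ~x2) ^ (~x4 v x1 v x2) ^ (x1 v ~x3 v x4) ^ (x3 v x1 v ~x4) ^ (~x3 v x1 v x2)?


A Horn clause has at most one positive literal.
Clause 1: 2 positive lit(s) -> not Horn
Clause 2: 1 positive lit(s) -> Horn
Clause 3: 2 positive lit(s) -> not Horn
Clause 4: 2 positive lit(s) -> not Horn
Clause 5: 2 positive lit(s) -> not Horn
Clause 6: 2 positive lit(s) -> not Horn
Total Horn clauses = 1.

1


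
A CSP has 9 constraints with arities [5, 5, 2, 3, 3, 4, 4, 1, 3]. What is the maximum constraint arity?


The arities are: 5, 5, 2, 3, 3, 4, 4, 1, 3.
Scan for the maximum value.
Maximum arity = 5.

5


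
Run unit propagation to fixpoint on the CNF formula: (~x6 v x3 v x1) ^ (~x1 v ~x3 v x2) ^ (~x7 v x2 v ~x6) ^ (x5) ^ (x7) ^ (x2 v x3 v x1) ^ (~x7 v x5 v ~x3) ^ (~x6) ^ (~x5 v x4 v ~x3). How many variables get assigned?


Unit propagation repeatedly assigns the literal in any unit clause, then simplifies.
Assignments in order: x5 = T, x7 = T, x6 = F.
No further unit clauses remain.
Total variables assigned = 3.

3


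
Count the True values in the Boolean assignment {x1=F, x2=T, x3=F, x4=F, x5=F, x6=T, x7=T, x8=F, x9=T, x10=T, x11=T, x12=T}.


The weight is the number of variables assigned True.
True variables: x2, x6, x7, x9, x10, x11, x12.
Weight = 7.

7


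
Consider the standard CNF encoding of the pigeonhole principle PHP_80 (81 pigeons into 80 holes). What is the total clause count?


The PHP encoding has two parts:
1) At-least-one-hole clauses: 81 (one per pigeon, each with 80 literals).
2) At-most-one-pigeon-per-hole clauses: 80 holes * C(81,2) = 80 * 3240 = 259200.
Total clauses = 81 + 259200 = 259281.

259281


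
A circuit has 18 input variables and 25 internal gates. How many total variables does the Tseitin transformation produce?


The Tseitin transformation introduces one auxiliary variable per gate.
Total variables = inputs + gates = 18 + 25 = 43.

43


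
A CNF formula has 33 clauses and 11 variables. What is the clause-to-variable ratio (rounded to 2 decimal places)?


Clause-to-variable ratio = clauses / variables.
33 / 11 = 3.0.

3.0


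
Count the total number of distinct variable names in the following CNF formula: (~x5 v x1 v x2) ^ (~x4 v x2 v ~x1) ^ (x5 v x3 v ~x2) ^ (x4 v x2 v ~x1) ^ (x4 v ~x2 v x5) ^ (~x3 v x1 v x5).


Identify each distinct variable in the formula.
Variables found: x1, x2, x3, x4, x5.
Total distinct variables = 5.

5


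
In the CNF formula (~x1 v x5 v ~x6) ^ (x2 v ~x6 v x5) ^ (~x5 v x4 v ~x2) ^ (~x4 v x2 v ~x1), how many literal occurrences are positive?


Scan each clause for unnegated literals.
Clause 1: 1 positive; Clause 2: 2 positive; Clause 3: 1 positive; Clause 4: 1 positive.
Total positive literal occurrences = 5.

5


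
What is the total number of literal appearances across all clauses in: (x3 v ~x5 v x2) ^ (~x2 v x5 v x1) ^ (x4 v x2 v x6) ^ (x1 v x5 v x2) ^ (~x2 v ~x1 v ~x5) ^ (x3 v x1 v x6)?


Clause lengths: 3, 3, 3, 3, 3, 3.
Sum = 3 + 3 + 3 + 3 + 3 + 3 = 18.

18


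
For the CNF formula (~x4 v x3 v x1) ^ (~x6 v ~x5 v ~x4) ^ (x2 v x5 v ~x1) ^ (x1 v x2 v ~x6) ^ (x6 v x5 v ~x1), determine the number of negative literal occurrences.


Scan each clause for negated literals.
Clause 1: 1 negative; Clause 2: 3 negative; Clause 3: 1 negative; Clause 4: 1 negative; Clause 5: 1 negative.
Total negative literal occurrences = 7.

7


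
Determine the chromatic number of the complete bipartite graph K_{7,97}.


K_{7,97} is bipartite by definition: the two parts are independent sets, with every edge crossing between them.
Color all vertices in one part with color 1 and all vertices in the other part with color 2.
Since the graph has at least one edge, one color does not suffice.
Chromatic number = 2.

2


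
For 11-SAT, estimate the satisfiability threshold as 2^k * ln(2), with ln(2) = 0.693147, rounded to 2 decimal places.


Using the asymptotic formula: threshold ~ 2^k * ln(2).
2^11 = 2048.
2048 * 0.693147 = 1419.57.

1419.57


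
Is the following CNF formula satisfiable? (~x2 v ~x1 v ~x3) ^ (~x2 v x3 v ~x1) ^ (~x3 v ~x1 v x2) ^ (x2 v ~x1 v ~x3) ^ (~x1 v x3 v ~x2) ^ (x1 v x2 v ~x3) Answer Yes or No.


Check all 8 possible truth assignments.
Number of satisfying assignments found: 4.
The formula is satisfiable.

Yes


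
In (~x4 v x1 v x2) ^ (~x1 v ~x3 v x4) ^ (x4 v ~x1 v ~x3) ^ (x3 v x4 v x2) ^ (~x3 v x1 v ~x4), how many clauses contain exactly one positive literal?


A definite clause has exactly one positive literal.
Clause 1: 2 positive -> not definite
Clause 2: 1 positive -> definite
Clause 3: 1 positive -> definite
Clause 4: 3 positive -> not definite
Clause 5: 1 positive -> definite
Definite clause count = 3.

3


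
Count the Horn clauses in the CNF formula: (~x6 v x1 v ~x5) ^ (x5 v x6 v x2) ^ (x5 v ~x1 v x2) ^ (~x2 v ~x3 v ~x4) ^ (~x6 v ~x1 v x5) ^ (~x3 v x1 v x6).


A Horn clause has at most one positive literal.
Clause 1: 1 positive lit(s) -> Horn
Clause 2: 3 positive lit(s) -> not Horn
Clause 3: 2 positive lit(s) -> not Horn
Clause 4: 0 positive lit(s) -> Horn
Clause 5: 1 positive lit(s) -> Horn
Clause 6: 2 positive lit(s) -> not Horn
Total Horn clauses = 3.

3


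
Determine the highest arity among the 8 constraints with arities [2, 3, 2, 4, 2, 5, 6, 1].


The arities are: 2, 3, 2, 4, 2, 5, 6, 1.
Scan for the maximum value.
Maximum arity = 6.

6


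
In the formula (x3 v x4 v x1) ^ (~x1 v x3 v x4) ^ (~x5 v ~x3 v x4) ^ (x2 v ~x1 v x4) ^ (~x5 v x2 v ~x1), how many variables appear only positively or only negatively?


A pure literal appears in only one polarity across all clauses.
Pure literals: x2 (positive only), x4 (positive only), x5 (negative only).
Count = 3.

3


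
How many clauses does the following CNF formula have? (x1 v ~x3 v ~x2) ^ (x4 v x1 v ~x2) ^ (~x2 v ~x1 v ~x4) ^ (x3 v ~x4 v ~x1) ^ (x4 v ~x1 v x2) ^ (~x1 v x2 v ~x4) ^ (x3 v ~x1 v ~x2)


Each group enclosed in parentheses joined by ^ is one clause.
Counting the conjuncts: 7 clauses.

7


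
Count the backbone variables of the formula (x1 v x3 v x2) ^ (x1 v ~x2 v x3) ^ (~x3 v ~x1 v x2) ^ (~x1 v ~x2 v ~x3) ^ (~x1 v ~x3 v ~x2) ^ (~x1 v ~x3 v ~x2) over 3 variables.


Find all satisfying assignments: 4 model(s).
Check which variables have the same value in every model.
No variable is fixed across all models.
Backbone size = 0.

0


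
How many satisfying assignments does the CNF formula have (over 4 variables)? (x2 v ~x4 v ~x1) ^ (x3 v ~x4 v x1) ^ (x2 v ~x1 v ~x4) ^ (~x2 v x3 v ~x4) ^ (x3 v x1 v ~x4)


Enumerate all 16 truth assignments over 4 variables.
Test each against every clause.
Satisfying assignments found: 11.

11


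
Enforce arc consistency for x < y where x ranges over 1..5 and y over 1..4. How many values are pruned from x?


For the constraint x < y, x needs a supporting value in y's domain.
x can be at most 3 (one less than y's maximum).
Valid x values from domain: 3 out of 5.
Pruned = 5 - 3 = 2.

2


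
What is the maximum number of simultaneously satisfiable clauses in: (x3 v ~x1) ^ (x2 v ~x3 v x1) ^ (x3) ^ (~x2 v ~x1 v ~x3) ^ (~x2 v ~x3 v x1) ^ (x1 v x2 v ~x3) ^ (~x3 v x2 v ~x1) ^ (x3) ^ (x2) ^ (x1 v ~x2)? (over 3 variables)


Enumerate all 8 truth assignments.
For each, count how many of the 10 clauses are satisfied.
The formula is not fully satisfiable, so the maximum is below 10.
Maximum simultaneously satisfiable clauses = 9.

9


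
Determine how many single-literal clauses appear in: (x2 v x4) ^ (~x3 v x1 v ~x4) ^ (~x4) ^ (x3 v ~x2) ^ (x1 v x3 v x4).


A unit clause contains exactly one literal.
Unit clauses found: (~x4).
Count = 1.

1


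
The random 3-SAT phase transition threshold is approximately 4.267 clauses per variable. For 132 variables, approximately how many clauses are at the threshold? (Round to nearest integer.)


The 3-SAT phase transition occurs at approximately 4.267 clauses per variable.
m = 4.267 * 132 = 563.244.
Rounded to nearest integer: 563.

563


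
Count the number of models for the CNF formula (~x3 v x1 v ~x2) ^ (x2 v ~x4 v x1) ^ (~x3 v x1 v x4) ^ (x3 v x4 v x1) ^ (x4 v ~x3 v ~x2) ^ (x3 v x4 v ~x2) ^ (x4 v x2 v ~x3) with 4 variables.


Enumerate all 16 truth assignments over 4 variables.
Test each against every clause.
Satisfying assignments found: 6.

6


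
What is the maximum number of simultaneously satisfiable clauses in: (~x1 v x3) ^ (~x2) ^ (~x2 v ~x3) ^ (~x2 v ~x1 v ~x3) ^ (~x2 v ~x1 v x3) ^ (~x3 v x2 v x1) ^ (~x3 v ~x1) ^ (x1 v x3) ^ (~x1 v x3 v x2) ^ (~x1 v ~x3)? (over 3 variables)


Enumerate all 8 truth assignments.
For each, count how many of the 10 clauses are satisfied.
The formula is not fully satisfiable, so the maximum is below 10.
Maximum simultaneously satisfiable clauses = 9.

9


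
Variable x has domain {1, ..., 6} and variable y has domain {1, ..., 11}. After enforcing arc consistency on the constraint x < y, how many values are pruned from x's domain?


For the constraint x < y, x needs a supporting value in y's domain.
x can be at most 10 (one less than y's maximum).
Valid x values from domain: 6 out of 6.
Pruned = 6 - 6 = 0.

0


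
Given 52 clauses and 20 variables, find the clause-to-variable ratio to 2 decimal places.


Clause-to-variable ratio = clauses / variables.
52 / 20 = 2.6.

2.6


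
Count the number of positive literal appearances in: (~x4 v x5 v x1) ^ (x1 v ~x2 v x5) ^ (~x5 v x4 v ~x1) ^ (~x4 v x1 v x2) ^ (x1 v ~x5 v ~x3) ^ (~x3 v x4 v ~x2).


Scan each clause for unnegated literals.
Clause 1: 2 positive; Clause 2: 2 positive; Clause 3: 1 positive; Clause 4: 2 positive; Clause 5: 1 positive; Clause 6: 1 positive.
Total positive literal occurrences = 9.

9


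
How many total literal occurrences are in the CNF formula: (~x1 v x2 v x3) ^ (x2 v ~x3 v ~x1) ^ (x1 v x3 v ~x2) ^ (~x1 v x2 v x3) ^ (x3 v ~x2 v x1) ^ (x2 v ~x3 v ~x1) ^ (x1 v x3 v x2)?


Clause lengths: 3, 3, 3, 3, 3, 3, 3.
Sum = 3 + 3 + 3 + 3 + 3 + 3 + 3 = 21.

21


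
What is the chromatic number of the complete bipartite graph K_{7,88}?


K_{7,88} is bipartite by definition: the two parts are independent sets, with every edge crossing between them.
Color all vertices in one part with color 1 and all vertices in the other part with color 2.
Since the graph has at least one edge, one color does not suffice.
Chromatic number = 2.

2


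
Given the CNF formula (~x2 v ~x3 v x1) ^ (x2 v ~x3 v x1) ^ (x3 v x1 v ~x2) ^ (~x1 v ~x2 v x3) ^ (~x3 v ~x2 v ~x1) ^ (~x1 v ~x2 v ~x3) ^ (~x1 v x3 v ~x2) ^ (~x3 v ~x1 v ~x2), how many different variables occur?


Identify each distinct variable in the formula.
Variables found: x1, x2, x3.
Total distinct variables = 3.

3


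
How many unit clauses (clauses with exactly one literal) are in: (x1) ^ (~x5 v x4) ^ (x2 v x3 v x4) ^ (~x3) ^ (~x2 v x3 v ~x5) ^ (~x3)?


A unit clause contains exactly one literal.
Unit clauses found: (x1), (~x3), (~x3).
Count = 3.

3


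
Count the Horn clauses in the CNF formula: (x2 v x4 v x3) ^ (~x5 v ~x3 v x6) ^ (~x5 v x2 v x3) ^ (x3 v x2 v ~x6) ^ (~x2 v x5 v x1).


A Horn clause has at most one positive literal.
Clause 1: 3 positive lit(s) -> not Horn
Clause 2: 1 positive lit(s) -> Horn
Clause 3: 2 positive lit(s) -> not Horn
Clause 4: 2 positive lit(s) -> not Horn
Clause 5: 2 positive lit(s) -> not Horn
Total Horn clauses = 1.

1


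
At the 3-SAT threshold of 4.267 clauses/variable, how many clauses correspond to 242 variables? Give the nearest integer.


The 3-SAT phase transition occurs at approximately 4.267 clauses per variable.
m = 4.267 * 242 = 1032.614.
Rounded to nearest integer: 1033.

1033


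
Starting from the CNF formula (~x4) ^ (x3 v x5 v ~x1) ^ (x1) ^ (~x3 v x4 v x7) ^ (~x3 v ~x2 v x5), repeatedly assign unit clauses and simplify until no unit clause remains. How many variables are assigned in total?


Unit propagation repeatedly assigns the literal in any unit clause, then simplifies.
Assignments in order: x4 = F, x1 = T.
No further unit clauses remain.
Total variables assigned = 2.

2


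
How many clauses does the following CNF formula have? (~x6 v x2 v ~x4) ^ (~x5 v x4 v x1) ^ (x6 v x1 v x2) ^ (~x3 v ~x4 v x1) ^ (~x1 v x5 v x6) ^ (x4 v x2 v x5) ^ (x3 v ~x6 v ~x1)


Each group enclosed in parentheses joined by ^ is one clause.
Counting the conjuncts: 7 clauses.

7


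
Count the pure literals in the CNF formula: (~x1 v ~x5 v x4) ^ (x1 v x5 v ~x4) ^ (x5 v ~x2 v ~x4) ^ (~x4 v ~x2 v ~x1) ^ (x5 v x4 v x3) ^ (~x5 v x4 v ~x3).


A pure literal appears in only one polarity across all clauses.
Pure literals: x2 (negative only).
Count = 1.

1


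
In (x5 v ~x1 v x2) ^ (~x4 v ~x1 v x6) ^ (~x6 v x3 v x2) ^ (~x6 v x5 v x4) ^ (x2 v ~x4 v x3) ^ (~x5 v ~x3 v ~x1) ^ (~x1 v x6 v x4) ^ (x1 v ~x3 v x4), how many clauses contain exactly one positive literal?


A definite clause has exactly one positive literal.
Clause 1: 2 positive -> not definite
Clause 2: 1 positive -> definite
Clause 3: 2 positive -> not definite
Clause 4: 2 positive -> not definite
Clause 5: 2 positive -> not definite
Clause 6: 0 positive -> not definite
Clause 7: 2 positive -> not definite
Clause 8: 2 positive -> not definite
Definite clause count = 1.

1


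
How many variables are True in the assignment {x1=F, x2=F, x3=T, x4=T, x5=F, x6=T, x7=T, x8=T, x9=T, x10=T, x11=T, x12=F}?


The weight is the number of variables assigned True.
True variables: x3, x4, x6, x7, x8, x9, x10, x11.
Weight = 8.

8


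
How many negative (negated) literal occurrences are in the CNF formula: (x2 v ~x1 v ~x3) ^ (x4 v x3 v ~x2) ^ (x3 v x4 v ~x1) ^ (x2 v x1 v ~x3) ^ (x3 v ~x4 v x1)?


Scan each clause for negated literals.
Clause 1: 2 negative; Clause 2: 1 negative; Clause 3: 1 negative; Clause 4: 1 negative; Clause 5: 1 negative.
Total negative literal occurrences = 6.

6


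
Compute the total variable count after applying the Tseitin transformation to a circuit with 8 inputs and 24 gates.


The Tseitin transformation introduces one auxiliary variable per gate.
Total variables = inputs + gates = 8 + 24 = 32.

32


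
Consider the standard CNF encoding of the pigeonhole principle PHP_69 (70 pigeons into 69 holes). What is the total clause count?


The PHP encoding has two parts:
1) At-least-one-hole clauses: 70 (one per pigeon, each with 69 literals).
2) At-most-one-pigeon-per-hole clauses: 69 holes * C(70,2) = 69 * 2415 = 166635.
Total clauses = 70 + 166635 = 166705.

166705


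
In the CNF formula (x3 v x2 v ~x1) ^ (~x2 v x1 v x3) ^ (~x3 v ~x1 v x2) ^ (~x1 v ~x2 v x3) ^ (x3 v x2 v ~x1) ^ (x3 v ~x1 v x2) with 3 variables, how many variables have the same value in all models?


Find all satisfying assignments: 4 model(s).
Check which variables have the same value in every model.
No variable is fixed across all models.
Backbone size = 0.

0


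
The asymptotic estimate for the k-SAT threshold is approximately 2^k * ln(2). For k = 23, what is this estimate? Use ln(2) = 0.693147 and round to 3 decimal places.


Using the asymptotic formula: threshold ~ 2^k * ln(2).
2^23 = 8388608.
8388608 * 0.693147 = 5814538.469.

5814538.469


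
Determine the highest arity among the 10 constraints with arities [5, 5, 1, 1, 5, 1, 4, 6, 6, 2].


The arities are: 5, 5, 1, 1, 5, 1, 4, 6, 6, 2.
Scan for the maximum value.
Maximum arity = 6.

6


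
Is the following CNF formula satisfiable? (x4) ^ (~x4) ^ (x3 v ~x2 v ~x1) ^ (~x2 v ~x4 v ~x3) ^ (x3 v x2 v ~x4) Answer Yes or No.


Check all 16 possible truth assignments.
Number of satisfying assignments found: 0.
The formula is unsatisfiable.

No


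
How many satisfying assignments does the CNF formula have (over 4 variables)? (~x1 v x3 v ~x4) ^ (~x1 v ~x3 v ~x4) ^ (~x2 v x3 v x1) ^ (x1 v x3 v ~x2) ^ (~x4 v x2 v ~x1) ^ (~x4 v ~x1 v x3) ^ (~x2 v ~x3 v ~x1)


Enumerate all 16 truth assignments over 4 variables.
Test each against every clause.
Satisfying assignments found: 9.

9


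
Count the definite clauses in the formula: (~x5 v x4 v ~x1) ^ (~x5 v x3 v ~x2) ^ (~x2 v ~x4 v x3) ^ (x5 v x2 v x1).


A definite clause has exactly one positive literal.
Clause 1: 1 positive -> definite
Clause 2: 1 positive -> definite
Clause 3: 1 positive -> definite
Clause 4: 3 positive -> not definite
Definite clause count = 3.

3


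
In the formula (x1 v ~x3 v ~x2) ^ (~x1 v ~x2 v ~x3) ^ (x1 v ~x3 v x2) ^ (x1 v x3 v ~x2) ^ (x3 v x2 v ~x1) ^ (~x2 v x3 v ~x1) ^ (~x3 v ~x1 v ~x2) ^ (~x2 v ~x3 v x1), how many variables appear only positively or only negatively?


A pure literal appears in only one polarity across all clauses.
No pure literals found.
Count = 0.

0


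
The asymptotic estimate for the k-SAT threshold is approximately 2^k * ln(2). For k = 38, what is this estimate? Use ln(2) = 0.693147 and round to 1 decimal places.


Using the asymptotic formula: threshold ~ 2^k * ln(2).
2^38 = 274877906944.
274877906944 * 0.693147 = 190530796564.5.

190530796564.5


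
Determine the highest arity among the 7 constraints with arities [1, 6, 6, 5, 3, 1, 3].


The arities are: 1, 6, 6, 5, 3, 1, 3.
Scan for the maximum value.
Maximum arity = 6.

6


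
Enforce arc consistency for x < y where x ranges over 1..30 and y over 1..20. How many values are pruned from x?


For the constraint x < y, x needs a supporting value in y's domain.
x can be at most 19 (one less than y's maximum).
Valid x values from domain: 19 out of 30.
Pruned = 30 - 19 = 11.

11


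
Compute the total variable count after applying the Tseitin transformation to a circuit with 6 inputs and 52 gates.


The Tseitin transformation introduces one auxiliary variable per gate.
Total variables = inputs + gates = 6 + 52 = 58.

58


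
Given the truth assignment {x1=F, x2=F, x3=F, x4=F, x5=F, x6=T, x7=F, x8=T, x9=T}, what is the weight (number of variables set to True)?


The weight is the number of variables assigned True.
True variables: x6, x8, x9.
Weight = 3.

3


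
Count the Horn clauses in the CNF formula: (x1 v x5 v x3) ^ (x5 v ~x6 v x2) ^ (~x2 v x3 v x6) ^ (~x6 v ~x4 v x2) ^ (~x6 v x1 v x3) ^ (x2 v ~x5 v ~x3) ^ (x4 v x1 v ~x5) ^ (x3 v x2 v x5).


A Horn clause has at most one positive literal.
Clause 1: 3 positive lit(s) -> not Horn
Clause 2: 2 positive lit(s) -> not Horn
Clause 3: 2 positive lit(s) -> not Horn
Clause 4: 1 positive lit(s) -> Horn
Clause 5: 2 positive lit(s) -> not Horn
Clause 6: 1 positive lit(s) -> Horn
Clause 7: 2 positive lit(s) -> not Horn
Clause 8: 3 positive lit(s) -> not Horn
Total Horn clauses = 2.

2


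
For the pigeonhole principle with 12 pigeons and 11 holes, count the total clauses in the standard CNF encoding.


The PHP encoding has two parts:
1) At-least-one-hole clauses: 12 (one per pigeon, each with 11 literals).
2) At-most-one-pigeon-per-hole clauses: 11 holes * C(12,2) = 11 * 66 = 726.
Total clauses = 12 + 726 = 738.

738


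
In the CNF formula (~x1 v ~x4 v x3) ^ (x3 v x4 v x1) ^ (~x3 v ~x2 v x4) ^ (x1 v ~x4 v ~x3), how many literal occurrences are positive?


Scan each clause for unnegated literals.
Clause 1: 1 positive; Clause 2: 3 positive; Clause 3: 1 positive; Clause 4: 1 positive.
Total positive literal occurrences = 6.

6


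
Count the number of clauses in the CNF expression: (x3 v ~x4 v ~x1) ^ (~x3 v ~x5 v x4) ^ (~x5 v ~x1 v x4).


Each group enclosed in parentheses joined by ^ is one clause.
Counting the conjuncts: 3 clauses.

3


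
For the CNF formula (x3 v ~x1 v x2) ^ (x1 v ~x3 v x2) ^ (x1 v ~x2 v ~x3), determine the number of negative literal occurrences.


Scan each clause for negated literals.
Clause 1: 1 negative; Clause 2: 1 negative; Clause 3: 2 negative.
Total negative literal occurrences = 4.

4


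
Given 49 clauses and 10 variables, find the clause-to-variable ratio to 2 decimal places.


Clause-to-variable ratio = clauses / variables.
49 / 10 = 4.9.

4.9


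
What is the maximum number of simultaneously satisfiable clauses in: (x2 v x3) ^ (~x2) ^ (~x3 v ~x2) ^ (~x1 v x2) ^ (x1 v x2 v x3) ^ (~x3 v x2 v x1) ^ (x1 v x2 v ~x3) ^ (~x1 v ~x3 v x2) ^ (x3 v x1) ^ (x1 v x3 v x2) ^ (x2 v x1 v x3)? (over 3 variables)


Enumerate all 8 truth assignments.
For each, count how many of the 11 clauses are satisfied.
The formula is not fully satisfiable, so the maximum is below 11.
Maximum simultaneously satisfiable clauses = 10.

10


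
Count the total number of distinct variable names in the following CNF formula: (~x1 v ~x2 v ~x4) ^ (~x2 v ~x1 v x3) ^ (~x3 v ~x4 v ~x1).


Identify each distinct variable in the formula.
Variables found: x1, x2, x3, x4.
Total distinct variables = 4.

4


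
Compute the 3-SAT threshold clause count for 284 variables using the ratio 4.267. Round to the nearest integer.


The 3-SAT phase transition occurs at approximately 4.267 clauses per variable.
m = 4.267 * 284 = 1211.828.
Rounded to nearest integer: 1212.

1212


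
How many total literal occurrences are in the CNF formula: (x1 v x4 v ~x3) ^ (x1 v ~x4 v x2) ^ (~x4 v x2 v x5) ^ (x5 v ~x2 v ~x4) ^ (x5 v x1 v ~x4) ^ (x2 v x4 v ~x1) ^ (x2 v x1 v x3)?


Clause lengths: 3, 3, 3, 3, 3, 3, 3.
Sum = 3 + 3 + 3 + 3 + 3 + 3 + 3 = 21.

21


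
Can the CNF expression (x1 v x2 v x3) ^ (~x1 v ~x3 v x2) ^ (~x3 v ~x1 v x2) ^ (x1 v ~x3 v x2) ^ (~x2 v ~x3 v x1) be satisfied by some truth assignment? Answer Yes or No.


Check all 8 possible truth assignments.
Number of satisfying assignments found: 4.
The formula is satisfiable.

Yes


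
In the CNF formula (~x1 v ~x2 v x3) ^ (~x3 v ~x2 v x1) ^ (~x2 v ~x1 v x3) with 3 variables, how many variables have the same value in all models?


Find all satisfying assignments: 6 model(s).
Check which variables have the same value in every model.
No variable is fixed across all models.
Backbone size = 0.

0


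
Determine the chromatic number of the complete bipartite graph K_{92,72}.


K_{92,72} is bipartite by definition: the two parts are independent sets, with every edge crossing between them.
Color all vertices in one part with color 1 and all vertices in the other part with color 2.
Since the graph has at least one edge, one color does not suffice.
Chromatic number = 2.

2


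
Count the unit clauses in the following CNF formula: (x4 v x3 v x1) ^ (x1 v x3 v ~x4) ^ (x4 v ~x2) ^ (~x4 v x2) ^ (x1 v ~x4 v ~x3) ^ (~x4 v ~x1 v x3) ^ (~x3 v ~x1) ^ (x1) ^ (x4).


A unit clause contains exactly one literal.
Unit clauses found: (x1), (x4).
Count = 2.

2


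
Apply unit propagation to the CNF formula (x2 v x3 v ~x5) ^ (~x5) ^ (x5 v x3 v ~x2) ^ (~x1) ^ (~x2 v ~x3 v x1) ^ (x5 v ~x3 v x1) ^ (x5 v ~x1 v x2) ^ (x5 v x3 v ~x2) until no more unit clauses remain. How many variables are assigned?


Unit propagation repeatedly assigns the literal in any unit clause, then simplifies.
Assignments in order: x5 = F, x1 = F, x3 = F, x2 = F.
No further unit clauses remain.
Total variables assigned = 4.

4


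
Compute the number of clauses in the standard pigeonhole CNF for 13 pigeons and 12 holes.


The PHP encoding has two parts:
1) At-least-one-hole clauses: 13 (one per pigeon, each with 12 literals).
2) At-most-one-pigeon-per-hole clauses: 12 holes * C(13,2) = 12 * 78 = 936.
Total clauses = 13 + 936 = 949.

949


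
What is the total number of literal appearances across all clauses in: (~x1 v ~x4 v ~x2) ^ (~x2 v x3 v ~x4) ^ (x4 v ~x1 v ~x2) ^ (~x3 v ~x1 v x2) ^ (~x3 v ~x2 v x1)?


Clause lengths: 3, 3, 3, 3, 3.
Sum = 3 + 3 + 3 + 3 + 3 = 15.

15


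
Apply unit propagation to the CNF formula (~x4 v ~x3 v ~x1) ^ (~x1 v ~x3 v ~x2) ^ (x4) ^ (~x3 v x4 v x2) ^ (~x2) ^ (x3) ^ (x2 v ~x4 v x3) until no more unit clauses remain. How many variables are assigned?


Unit propagation repeatedly assigns the literal in any unit clause, then simplifies.
Assignments in order: x4 = T, x2 = F, x3 = T, x1 = F.
No further unit clauses remain.
Total variables assigned = 4.

4


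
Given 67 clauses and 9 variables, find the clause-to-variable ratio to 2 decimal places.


Clause-to-variable ratio = clauses / variables.
67 / 9 = 7.44.

7.44


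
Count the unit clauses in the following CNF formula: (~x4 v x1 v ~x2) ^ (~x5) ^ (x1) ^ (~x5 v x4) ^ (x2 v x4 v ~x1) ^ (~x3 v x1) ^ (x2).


A unit clause contains exactly one literal.
Unit clauses found: (~x5), (x1), (x2).
Count = 3.

3


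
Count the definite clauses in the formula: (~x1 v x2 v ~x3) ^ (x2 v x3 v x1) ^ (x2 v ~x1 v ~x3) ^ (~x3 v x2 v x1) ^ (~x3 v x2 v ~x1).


A definite clause has exactly one positive literal.
Clause 1: 1 positive -> definite
Clause 2: 3 positive -> not definite
Clause 3: 1 positive -> definite
Clause 4: 2 positive -> not definite
Clause 5: 1 positive -> definite
Definite clause count = 3.

3


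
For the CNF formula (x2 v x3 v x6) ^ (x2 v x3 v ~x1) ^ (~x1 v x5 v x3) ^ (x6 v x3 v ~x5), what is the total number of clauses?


Each group enclosed in parentheses joined by ^ is one clause.
Counting the conjuncts: 4 clauses.

4


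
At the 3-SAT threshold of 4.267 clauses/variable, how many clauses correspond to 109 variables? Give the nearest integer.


The 3-SAT phase transition occurs at approximately 4.267 clauses per variable.
m = 4.267 * 109 = 465.103.
Rounded to nearest integer: 465.

465


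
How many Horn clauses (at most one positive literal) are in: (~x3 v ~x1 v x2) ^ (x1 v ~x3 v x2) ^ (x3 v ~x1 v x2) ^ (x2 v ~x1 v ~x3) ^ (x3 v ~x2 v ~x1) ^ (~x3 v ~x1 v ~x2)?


A Horn clause has at most one positive literal.
Clause 1: 1 positive lit(s) -> Horn
Clause 2: 2 positive lit(s) -> not Horn
Clause 3: 2 positive lit(s) -> not Horn
Clause 4: 1 positive lit(s) -> Horn
Clause 5: 1 positive lit(s) -> Horn
Clause 6: 0 positive lit(s) -> Horn
Total Horn clauses = 4.

4


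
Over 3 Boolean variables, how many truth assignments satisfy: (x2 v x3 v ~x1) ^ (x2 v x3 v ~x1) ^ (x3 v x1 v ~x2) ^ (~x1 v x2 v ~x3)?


Enumerate all 8 truth assignments over 3 variables.
Test each against every clause.
Satisfying assignments found: 5.

5


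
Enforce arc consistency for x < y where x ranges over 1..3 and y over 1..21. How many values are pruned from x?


For the constraint x < y, x needs a supporting value in y's domain.
x can be at most 20 (one less than y's maximum).
Valid x values from domain: 3 out of 3.
Pruned = 3 - 3 = 0.

0


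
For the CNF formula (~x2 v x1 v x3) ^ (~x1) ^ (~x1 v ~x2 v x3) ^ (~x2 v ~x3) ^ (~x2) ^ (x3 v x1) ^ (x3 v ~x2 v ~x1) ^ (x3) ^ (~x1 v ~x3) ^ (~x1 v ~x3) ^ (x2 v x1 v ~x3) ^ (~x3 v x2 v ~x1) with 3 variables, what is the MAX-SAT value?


Enumerate all 8 truth assignments.
For each, count how many of the 12 clauses are satisfied.
The formula is not fully satisfiable, so the maximum is below 12.
Maximum simultaneously satisfiable clauses = 11.

11


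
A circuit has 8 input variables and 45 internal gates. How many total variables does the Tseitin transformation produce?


The Tseitin transformation introduces one auxiliary variable per gate.
Total variables = inputs + gates = 8 + 45 = 53.

53


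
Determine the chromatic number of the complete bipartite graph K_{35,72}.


K_{35,72} is bipartite by definition: the two parts are independent sets, with every edge crossing between them.
Color all vertices in one part with color 1 and all vertices in the other part with color 2.
Since the graph has at least one edge, one color does not suffice.
Chromatic number = 2.

2


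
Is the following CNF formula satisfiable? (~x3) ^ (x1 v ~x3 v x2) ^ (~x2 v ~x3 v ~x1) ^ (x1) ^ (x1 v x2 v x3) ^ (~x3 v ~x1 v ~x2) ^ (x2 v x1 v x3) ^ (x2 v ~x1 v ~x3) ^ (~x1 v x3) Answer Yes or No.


Check all 8 possible truth assignments.
Number of satisfying assignments found: 0.
The formula is unsatisfiable.

No


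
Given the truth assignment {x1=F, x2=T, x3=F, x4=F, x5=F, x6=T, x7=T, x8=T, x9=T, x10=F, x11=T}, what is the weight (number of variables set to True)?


The weight is the number of variables assigned True.
True variables: x2, x6, x7, x8, x9, x11.
Weight = 6.

6


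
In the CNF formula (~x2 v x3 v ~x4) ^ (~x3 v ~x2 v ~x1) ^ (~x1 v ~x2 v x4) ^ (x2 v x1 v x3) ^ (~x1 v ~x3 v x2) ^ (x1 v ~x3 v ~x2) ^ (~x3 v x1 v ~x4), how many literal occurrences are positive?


Scan each clause for unnegated literals.
Clause 1: 1 positive; Clause 2: 0 positive; Clause 3: 1 positive; Clause 4: 3 positive; Clause 5: 1 positive; Clause 6: 1 positive; Clause 7: 1 positive.
Total positive literal occurrences = 8.

8


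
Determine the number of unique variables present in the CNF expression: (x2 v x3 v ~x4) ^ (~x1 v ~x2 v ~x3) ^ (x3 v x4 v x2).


Identify each distinct variable in the formula.
Variables found: x1, x2, x3, x4.
Total distinct variables = 4.

4


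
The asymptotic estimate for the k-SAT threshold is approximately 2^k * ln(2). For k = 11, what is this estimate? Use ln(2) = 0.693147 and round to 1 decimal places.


Using the asymptotic formula: threshold ~ 2^k * ln(2).
2^11 = 2048.
2048 * 0.693147 = 1419.6.

1419.6


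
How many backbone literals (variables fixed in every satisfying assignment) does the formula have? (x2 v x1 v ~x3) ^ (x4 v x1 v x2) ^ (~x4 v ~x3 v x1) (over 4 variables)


Find all satisfying assignments: 12 model(s).
Check which variables have the same value in every model.
No variable is fixed across all models.
Backbone size = 0.

0


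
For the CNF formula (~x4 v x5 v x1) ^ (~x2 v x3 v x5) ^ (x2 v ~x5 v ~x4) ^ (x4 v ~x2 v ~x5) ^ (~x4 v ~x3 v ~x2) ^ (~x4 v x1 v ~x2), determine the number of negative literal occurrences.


Scan each clause for negated literals.
Clause 1: 1 negative; Clause 2: 1 negative; Clause 3: 2 negative; Clause 4: 2 negative; Clause 5: 3 negative; Clause 6: 2 negative.
Total negative literal occurrences = 11.

11


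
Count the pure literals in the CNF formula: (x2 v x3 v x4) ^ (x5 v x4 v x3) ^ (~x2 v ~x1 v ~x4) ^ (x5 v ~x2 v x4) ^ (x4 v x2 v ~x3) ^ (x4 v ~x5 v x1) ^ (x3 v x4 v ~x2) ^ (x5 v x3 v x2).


A pure literal appears in only one polarity across all clauses.
No pure literals found.
Count = 0.

0


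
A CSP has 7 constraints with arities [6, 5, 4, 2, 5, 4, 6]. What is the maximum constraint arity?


The arities are: 6, 5, 4, 2, 5, 4, 6.
Scan for the maximum value.
Maximum arity = 6.

6


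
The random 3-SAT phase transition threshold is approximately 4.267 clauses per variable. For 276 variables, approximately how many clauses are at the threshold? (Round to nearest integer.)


The 3-SAT phase transition occurs at approximately 4.267 clauses per variable.
m = 4.267 * 276 = 1177.692.
Rounded to nearest integer: 1178.

1178


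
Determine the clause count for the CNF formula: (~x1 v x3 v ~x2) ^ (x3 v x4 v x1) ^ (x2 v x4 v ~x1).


Each group enclosed in parentheses joined by ^ is one clause.
Counting the conjuncts: 3 clauses.

3


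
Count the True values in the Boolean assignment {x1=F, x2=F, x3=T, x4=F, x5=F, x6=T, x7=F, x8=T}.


The weight is the number of variables assigned True.
True variables: x3, x6, x8.
Weight = 3.

3


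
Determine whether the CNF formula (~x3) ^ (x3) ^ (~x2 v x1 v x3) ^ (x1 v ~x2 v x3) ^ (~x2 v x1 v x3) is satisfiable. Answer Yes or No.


Check all 8 possible truth assignments.
Number of satisfying assignments found: 0.
The formula is unsatisfiable.

No


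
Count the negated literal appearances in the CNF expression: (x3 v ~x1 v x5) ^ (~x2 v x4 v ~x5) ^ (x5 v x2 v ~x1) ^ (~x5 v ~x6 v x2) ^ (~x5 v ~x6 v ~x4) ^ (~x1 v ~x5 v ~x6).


Scan each clause for negated literals.
Clause 1: 1 negative; Clause 2: 2 negative; Clause 3: 1 negative; Clause 4: 2 negative; Clause 5: 3 negative; Clause 6: 3 negative.
Total negative literal occurrences = 12.

12


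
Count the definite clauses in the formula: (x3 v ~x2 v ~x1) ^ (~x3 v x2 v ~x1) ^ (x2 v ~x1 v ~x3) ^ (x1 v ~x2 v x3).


A definite clause has exactly one positive literal.
Clause 1: 1 positive -> definite
Clause 2: 1 positive -> definite
Clause 3: 1 positive -> definite
Clause 4: 2 positive -> not definite
Definite clause count = 3.

3


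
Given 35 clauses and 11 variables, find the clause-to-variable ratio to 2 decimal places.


Clause-to-variable ratio = clauses / variables.
35 / 11 = 3.18.

3.18


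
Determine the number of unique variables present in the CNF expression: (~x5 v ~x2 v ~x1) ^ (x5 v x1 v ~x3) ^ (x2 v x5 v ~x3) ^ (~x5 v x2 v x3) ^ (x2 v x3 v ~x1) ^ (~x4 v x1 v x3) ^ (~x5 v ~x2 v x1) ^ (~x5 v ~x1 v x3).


Identify each distinct variable in the formula.
Variables found: x1, x2, x3, x4, x5.
Total distinct variables = 5.

5


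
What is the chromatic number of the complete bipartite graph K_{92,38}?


K_{92,38} is bipartite by definition: the two parts are independent sets, with every edge crossing between them.
Color all vertices in one part with color 1 and all vertices in the other part with color 2.
Since the graph has at least one edge, one color does not suffice.
Chromatic number = 2.

2


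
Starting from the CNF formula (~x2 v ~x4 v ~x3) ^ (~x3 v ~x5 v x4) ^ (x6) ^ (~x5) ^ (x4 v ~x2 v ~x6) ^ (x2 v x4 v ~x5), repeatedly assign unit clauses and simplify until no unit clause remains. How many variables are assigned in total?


Unit propagation repeatedly assigns the literal in any unit clause, then simplifies.
Assignments in order: x6 = T, x5 = F.
No further unit clauses remain.
Total variables assigned = 2.

2


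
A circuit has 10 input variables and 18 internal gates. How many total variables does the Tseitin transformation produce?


The Tseitin transformation introduces one auxiliary variable per gate.
Total variables = inputs + gates = 10 + 18 = 28.

28


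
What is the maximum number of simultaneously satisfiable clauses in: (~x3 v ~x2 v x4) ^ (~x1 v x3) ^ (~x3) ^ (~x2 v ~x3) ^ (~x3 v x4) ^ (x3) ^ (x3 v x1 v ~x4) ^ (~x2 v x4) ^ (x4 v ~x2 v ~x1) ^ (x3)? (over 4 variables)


Enumerate all 16 truth assignments.
For each, count how many of the 10 clauses are satisfied.
The formula is not fully satisfiable, so the maximum is below 10.
Maximum simultaneously satisfiable clauses = 9.

9
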